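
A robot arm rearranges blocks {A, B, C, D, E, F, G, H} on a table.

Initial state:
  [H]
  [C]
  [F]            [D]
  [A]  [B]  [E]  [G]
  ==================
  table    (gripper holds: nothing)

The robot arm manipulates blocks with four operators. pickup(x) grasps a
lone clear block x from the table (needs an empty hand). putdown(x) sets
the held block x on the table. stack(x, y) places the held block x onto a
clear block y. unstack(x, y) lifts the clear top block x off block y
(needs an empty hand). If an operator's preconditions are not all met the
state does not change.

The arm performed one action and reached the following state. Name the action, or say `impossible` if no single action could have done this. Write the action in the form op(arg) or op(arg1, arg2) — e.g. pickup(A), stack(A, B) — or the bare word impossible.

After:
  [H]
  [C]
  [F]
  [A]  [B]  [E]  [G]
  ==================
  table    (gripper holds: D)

unstack(D, G)

target: towers=[A/F/C/H; B; E; G] holding=D
         pickup(E) → towers=[A/F/C/H; B; G/D] holding=E
     unstack(H, C) → towers=[A/F/C; B; E; G/D] holding=H
         pickup(B) → towers=[A/F/C/H; E; G/D] holding=B
     unstack(D, G) → towers=[A/F/C/H; B; E; G] holding=D  ← match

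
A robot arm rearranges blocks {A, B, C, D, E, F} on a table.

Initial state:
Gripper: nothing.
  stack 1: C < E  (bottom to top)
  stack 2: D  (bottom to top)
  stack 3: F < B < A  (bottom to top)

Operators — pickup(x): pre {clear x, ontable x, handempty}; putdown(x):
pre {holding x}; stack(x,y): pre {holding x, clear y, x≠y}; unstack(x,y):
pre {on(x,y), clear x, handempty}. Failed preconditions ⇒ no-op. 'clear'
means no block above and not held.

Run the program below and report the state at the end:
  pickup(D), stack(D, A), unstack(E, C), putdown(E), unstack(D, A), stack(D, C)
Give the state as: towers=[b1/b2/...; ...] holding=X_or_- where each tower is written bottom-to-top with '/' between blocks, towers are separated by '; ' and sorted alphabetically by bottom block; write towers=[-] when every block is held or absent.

step 1 (pickup(D)): towers=[C/E; F/B/A] holding=D
step 2 (stack(D, A)): towers=[C/E; F/B/A/D] holding=-
step 3 (unstack(E, C)): towers=[C; F/B/A/D] holding=E
step 4 (putdown(E)): towers=[C; E; F/B/A/D] holding=-
step 5 (unstack(D, A)): towers=[C; E; F/B/A] holding=D
step 6 (stack(D, C)): towers=[C/D; E; F/B/A] holding=-

towers=[C/D; E; F/B/A] holding=-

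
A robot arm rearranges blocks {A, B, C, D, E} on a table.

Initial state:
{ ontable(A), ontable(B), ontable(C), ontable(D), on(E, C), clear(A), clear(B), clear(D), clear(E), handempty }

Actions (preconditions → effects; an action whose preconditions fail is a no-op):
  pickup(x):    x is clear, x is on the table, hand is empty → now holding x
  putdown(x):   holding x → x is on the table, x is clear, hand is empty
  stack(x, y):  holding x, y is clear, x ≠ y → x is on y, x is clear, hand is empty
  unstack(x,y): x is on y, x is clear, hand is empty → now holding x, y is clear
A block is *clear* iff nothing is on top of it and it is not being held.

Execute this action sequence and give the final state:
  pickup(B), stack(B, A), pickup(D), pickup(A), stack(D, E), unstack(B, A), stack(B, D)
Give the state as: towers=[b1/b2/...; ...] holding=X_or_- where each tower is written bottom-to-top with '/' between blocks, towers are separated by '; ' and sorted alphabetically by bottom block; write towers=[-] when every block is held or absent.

step 1 (pickup(B)): towers=[A; C/E; D] holding=B
step 2 (stack(B, A)): towers=[A/B; C/E; D] holding=-
step 3 (pickup(D)): towers=[A/B; C/E] holding=D
step 4 (pickup(A)) [no-op]: towers=[A/B; C/E] holding=D
step 5 (stack(D, E)): towers=[A/B; C/E/D] holding=-
step 6 (unstack(B, A)): towers=[A; C/E/D] holding=B
step 7 (stack(B, D)): towers=[A; C/E/D/B] holding=-

towers=[A; C/E/D/B] holding=-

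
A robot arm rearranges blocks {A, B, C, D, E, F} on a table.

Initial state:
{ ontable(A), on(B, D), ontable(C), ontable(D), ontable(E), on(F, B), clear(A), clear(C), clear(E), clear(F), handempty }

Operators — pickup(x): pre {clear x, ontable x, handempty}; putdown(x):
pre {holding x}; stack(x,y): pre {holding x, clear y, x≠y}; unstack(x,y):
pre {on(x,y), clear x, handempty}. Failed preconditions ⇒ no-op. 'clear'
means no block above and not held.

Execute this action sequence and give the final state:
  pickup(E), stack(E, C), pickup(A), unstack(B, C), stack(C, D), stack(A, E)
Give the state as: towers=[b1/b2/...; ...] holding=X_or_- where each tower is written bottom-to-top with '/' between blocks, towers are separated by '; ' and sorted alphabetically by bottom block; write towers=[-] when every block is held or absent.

step 1 (pickup(E)): towers=[A; C; D/B/F] holding=E
step 2 (stack(E, C)): towers=[A; C/E; D/B/F] holding=-
step 3 (pickup(A)): towers=[C/E; D/B/F] holding=A
step 4 (unstack(B, C)) [no-op]: towers=[C/E; D/B/F] holding=A
step 5 (stack(C, D)) [no-op]: towers=[C/E; D/B/F] holding=A
step 6 (stack(A, E)): towers=[C/E/A; D/B/F] holding=-

towers=[C/E/A; D/B/F] holding=-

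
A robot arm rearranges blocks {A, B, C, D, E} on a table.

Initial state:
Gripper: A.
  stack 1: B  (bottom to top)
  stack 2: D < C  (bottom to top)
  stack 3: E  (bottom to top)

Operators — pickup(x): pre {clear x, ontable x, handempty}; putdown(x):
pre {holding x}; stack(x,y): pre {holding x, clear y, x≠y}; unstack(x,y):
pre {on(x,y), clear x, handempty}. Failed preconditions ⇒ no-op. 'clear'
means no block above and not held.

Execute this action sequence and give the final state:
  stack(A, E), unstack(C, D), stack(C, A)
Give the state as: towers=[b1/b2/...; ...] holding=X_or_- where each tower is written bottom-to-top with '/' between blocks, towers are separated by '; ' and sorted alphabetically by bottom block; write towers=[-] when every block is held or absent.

towers=[B; D; E/A/C] holding=-

step 1 (stack(A, E)): towers=[B; D/C; E/A] holding=-
step 2 (unstack(C, D)): towers=[B; D; E/A] holding=C
step 3 (stack(C, A)): towers=[B; D; E/A/C] holding=-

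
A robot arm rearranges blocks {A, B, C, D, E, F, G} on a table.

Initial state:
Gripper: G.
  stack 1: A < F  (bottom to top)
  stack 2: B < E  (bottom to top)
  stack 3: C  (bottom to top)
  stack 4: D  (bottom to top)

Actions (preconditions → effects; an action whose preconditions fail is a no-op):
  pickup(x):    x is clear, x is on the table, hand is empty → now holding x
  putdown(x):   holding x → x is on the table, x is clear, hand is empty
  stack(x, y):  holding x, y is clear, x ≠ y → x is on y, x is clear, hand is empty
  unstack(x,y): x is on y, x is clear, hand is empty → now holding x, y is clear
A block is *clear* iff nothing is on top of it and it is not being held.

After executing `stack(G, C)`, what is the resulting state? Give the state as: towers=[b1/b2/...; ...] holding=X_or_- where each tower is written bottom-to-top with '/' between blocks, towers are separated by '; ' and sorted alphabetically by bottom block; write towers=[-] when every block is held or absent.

before: towers=[A/F; B/E; C; D] holding=G
pre[stack(G, C)]: holding(G) ✓, clear(C) ✓, G≠C ✓
all met → apply stack(G, C)
after:  towers=[A/F; B/E; C/G; D] holding=-

towers=[A/F; B/E; C/G; D] holding=-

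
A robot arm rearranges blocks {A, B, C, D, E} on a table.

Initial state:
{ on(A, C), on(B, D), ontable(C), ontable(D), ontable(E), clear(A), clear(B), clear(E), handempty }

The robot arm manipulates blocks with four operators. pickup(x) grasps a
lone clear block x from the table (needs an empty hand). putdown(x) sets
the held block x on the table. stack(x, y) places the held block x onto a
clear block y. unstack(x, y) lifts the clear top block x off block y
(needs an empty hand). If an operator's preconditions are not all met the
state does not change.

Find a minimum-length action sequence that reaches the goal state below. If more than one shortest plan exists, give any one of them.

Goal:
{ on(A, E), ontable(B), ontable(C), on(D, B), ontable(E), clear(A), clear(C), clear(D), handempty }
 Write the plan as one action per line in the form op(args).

step 1 (unstack(B, D)): towers=[C/A; D; E] holding=B
step 2 (putdown(B)): towers=[B; C/A; D; E] holding=-
step 3 (pickup(D)): towers=[B; C/A; E] holding=D
step 4 (stack(D, B)): towers=[B/D; C/A; E] holding=-
step 5 (unstack(A, C)): towers=[B/D; C; E] holding=A
step 6 (stack(A, E)): towers=[B/D; C; E/A] holding=-
goal check: towers=[B/D; C; E/A] holding=- — reached (length 6, optimal by BFS)

unstack(B, D)
putdown(B)
pickup(D)
stack(D, B)
unstack(A, C)
stack(A, E)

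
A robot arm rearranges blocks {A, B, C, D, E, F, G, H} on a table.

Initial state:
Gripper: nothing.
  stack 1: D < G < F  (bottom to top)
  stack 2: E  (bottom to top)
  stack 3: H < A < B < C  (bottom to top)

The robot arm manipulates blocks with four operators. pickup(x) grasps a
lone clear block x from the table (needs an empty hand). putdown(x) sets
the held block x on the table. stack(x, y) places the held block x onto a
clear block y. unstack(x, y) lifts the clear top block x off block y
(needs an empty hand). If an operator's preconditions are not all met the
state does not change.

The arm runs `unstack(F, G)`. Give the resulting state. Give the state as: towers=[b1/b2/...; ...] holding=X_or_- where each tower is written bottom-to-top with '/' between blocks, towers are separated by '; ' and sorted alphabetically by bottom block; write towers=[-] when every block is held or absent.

towers=[D/G; E; H/A/B/C] holding=F

before: towers=[D/G/F; E; H/A/B/C] holding=-
pre[unstack(F, G)]: on(F,G) yes, clear(F) yes, handempty yes
all met → apply unstack(F, G)
after:  towers=[D/G; E; H/A/B/C] holding=F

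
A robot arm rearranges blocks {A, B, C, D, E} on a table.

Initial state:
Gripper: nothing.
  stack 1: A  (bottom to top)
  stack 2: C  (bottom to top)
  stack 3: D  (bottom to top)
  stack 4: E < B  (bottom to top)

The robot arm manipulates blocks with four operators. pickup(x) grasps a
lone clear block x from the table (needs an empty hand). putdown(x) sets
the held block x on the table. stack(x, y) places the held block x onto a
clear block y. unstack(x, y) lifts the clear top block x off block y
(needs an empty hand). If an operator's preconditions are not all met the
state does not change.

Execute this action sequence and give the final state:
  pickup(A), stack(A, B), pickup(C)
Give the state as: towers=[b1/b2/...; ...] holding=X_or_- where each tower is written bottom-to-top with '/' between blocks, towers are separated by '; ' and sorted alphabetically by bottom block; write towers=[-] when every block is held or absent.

step 1 (pickup(A)): towers=[C; D; E/B] holding=A
step 2 (stack(A, B)): towers=[C; D; E/B/A] holding=-
step 3 (pickup(C)): towers=[D; E/B/A] holding=C

towers=[D; E/B/A] holding=C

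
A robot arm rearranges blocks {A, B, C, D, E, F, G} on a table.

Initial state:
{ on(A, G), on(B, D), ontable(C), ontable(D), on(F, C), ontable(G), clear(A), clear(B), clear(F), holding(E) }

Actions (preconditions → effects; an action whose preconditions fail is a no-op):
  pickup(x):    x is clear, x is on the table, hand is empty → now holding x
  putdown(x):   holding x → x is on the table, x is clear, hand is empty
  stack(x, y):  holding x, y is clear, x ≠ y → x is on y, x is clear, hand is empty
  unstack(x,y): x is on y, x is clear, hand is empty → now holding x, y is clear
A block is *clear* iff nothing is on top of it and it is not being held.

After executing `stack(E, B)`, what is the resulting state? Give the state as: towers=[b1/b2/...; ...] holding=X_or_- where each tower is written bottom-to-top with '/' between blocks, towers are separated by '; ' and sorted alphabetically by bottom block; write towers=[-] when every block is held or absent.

towers=[C/F; D/B/E; G/A] holding=-

before: towers=[C/F; D/B; G/A] holding=E
pre[stack(E, B)]: holding(E) ok, clear(B) ok, E≠B ok
all met → apply stack(E, B)
after:  towers=[C/F; D/B/E; G/A] holding=-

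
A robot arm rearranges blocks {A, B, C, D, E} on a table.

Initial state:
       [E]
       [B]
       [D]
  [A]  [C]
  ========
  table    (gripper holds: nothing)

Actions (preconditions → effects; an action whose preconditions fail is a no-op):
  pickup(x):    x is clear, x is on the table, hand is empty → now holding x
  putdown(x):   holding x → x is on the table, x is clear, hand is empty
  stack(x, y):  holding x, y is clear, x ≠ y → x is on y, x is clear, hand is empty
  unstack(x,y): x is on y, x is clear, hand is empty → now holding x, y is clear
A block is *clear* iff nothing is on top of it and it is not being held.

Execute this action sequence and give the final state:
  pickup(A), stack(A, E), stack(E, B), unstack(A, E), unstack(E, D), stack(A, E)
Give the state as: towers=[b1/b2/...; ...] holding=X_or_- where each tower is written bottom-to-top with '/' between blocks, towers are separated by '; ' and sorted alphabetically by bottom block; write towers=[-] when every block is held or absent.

step 1 (pickup(A)): towers=[C/D/B/E] holding=A
step 2 (stack(A, E)): towers=[C/D/B/E/A] holding=-
step 3 (stack(E, B)) [no-op]: towers=[C/D/B/E/A] holding=-
step 4 (unstack(A, E)): towers=[C/D/B/E] holding=A
step 5 (unstack(E, D)) [no-op]: towers=[C/D/B/E] holding=A
step 6 (stack(A, E)): towers=[C/D/B/E/A] holding=-

towers=[C/D/B/E/A] holding=-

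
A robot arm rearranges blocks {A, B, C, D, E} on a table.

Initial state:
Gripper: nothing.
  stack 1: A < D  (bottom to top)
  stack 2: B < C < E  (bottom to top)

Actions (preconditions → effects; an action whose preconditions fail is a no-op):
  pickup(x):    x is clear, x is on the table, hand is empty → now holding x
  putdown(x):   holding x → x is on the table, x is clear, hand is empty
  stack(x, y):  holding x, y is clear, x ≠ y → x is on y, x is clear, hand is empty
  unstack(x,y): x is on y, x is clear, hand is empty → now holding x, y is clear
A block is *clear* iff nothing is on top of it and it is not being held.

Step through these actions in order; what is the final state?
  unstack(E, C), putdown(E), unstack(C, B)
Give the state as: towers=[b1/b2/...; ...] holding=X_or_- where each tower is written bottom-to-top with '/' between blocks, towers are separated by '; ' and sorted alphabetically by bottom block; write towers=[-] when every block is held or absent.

step 1 (unstack(E, C)): towers=[A/D; B/C] holding=E
step 2 (putdown(E)): towers=[A/D; B/C; E] holding=-
step 3 (unstack(C, B)): towers=[A/D; B; E] holding=C

towers=[A/D; B; E] holding=C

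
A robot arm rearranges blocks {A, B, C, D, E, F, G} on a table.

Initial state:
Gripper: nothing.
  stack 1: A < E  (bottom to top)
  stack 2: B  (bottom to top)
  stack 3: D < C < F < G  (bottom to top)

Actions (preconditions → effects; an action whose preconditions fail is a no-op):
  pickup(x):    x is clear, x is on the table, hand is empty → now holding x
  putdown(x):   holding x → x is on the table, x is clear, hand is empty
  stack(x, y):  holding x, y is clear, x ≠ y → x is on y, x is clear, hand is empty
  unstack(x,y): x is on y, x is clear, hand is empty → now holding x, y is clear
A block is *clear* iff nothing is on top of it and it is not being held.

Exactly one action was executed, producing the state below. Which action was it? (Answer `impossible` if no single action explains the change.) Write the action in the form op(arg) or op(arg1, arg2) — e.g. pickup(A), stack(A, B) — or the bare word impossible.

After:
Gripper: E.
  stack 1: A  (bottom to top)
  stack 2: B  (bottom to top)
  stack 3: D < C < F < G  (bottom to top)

unstack(E, A)

target: towers=[A; B; D/C/F/G] holding=E
         pickup(B) → towers=[A/E; D/C/F/G] holding=B
     unstack(G, F) → towers=[A/E; B; D/C/F] holding=G
     unstack(E, A) → towers=[A; B; D/C/F/G] holding=E  ← match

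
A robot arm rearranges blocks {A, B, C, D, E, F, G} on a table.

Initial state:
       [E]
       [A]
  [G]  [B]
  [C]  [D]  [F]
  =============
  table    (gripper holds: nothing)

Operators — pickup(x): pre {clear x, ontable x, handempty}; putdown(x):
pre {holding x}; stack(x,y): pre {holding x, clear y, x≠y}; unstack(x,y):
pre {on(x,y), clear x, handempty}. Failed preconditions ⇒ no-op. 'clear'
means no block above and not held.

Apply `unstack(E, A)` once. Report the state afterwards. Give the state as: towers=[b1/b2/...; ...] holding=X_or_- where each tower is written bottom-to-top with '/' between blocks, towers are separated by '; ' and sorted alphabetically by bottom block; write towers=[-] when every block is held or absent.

before: towers=[C/G; D/B/A/E; F] holding=-
pre[unstack(E, A)]: on(E,A) yes, clear(E) yes, handempty yes
all met → apply unstack(E, A)
after:  towers=[C/G; D/B/A; F] holding=E

towers=[C/G; D/B/A; F] holding=E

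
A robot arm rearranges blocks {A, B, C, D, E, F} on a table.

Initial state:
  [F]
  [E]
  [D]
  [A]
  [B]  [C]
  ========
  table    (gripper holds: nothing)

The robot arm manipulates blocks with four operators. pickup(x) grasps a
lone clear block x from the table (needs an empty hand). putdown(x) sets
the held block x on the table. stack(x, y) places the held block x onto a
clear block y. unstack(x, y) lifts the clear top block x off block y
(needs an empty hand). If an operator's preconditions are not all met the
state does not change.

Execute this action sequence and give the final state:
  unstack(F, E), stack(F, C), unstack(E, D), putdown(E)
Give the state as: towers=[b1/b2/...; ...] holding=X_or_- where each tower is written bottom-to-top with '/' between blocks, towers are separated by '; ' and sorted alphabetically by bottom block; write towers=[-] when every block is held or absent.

towers=[B/A/D; C/F; E] holding=-

step 1 (unstack(F, E)): towers=[B/A/D/E; C] holding=F
step 2 (stack(F, C)): towers=[B/A/D/E; C/F] holding=-
step 3 (unstack(E, D)): towers=[B/A/D; C/F] holding=E
step 4 (putdown(E)): towers=[B/A/D; C/F; E] holding=-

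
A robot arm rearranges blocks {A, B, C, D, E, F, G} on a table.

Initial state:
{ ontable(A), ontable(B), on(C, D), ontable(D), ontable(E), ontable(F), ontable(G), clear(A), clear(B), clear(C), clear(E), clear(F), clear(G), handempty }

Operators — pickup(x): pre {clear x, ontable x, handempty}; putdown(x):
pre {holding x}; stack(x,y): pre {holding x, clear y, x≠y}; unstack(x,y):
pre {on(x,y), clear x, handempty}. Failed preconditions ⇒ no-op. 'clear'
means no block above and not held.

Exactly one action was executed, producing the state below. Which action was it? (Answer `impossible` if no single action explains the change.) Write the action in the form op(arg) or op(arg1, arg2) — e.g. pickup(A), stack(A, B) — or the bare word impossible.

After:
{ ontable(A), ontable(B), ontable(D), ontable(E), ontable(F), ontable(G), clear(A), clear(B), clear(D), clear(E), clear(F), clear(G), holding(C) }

unstack(C, D)

target: towers=[A; B; D; E; F; G] holding=C
         pickup(B) → towers=[A; D/C; E; F; G] holding=B
         pickup(F) → towers=[A; B; D/C; E; G] holding=F
         pickup(G) → towers=[A; B; D/C; E; F] holding=G
         pickup(A) → towers=[B; D/C; E; F; G] holding=A
         pickup(E) → towers=[A; B; D/C; F; G] holding=E
     unstack(C, D) → towers=[A; B; D; E; F; G] holding=C  ← match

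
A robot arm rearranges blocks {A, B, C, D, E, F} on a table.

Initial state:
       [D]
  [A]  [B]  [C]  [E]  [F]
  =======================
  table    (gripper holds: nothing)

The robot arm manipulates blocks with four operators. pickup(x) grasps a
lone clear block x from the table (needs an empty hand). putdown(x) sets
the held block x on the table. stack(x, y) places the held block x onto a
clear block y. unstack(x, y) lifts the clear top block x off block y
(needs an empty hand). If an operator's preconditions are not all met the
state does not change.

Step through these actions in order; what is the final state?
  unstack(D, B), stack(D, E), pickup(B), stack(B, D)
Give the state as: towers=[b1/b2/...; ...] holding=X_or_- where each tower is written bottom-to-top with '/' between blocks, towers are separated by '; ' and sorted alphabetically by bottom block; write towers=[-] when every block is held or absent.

towers=[A; C; E/D/B; F] holding=-

step 1 (unstack(D, B)): towers=[A; B; C; E; F] holding=D
step 2 (stack(D, E)): towers=[A; B; C; E/D; F] holding=-
step 3 (pickup(B)): towers=[A; C; E/D; F] holding=B
step 4 (stack(B, D)): towers=[A; C; E/D/B; F] holding=-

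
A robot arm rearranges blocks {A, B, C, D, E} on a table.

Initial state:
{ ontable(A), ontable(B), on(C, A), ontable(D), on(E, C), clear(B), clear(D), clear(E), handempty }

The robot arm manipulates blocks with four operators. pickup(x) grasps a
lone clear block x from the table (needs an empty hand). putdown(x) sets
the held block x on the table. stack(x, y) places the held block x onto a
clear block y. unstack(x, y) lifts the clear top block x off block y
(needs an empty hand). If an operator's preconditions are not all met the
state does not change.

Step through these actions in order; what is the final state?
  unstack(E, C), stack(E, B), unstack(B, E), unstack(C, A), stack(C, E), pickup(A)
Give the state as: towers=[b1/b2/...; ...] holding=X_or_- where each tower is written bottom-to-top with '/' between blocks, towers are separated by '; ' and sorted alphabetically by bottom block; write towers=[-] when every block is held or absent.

step 1 (unstack(E, C)): towers=[A/C; B; D] holding=E
step 2 (stack(E, B)): towers=[A/C; B/E; D] holding=-
step 3 (unstack(B, E)) [no-op]: towers=[A/C; B/E; D] holding=-
step 4 (unstack(C, A)): towers=[A; B/E; D] holding=C
step 5 (stack(C, E)): towers=[A; B/E/C; D] holding=-
step 6 (pickup(A)): towers=[B/E/C; D] holding=A

towers=[B/E/C; D] holding=A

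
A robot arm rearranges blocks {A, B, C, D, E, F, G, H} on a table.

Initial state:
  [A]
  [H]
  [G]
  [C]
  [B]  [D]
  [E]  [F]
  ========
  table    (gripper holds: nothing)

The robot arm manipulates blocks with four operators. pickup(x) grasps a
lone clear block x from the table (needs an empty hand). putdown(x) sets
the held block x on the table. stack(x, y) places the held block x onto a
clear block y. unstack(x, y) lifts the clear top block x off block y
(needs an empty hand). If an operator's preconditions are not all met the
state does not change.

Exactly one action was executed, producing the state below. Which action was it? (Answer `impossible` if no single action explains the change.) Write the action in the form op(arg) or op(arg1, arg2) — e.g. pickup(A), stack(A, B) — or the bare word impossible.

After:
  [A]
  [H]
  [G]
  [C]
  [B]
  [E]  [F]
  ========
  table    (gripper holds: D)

target: towers=[E/B/C/G/H/A; F] holding=D
     unstack(A, H) → towers=[E/B/C/G/H; F/D] holding=A
     unstack(D, F) → towers=[E/B/C/G/H/A; F] holding=D  ← match

unstack(D, F)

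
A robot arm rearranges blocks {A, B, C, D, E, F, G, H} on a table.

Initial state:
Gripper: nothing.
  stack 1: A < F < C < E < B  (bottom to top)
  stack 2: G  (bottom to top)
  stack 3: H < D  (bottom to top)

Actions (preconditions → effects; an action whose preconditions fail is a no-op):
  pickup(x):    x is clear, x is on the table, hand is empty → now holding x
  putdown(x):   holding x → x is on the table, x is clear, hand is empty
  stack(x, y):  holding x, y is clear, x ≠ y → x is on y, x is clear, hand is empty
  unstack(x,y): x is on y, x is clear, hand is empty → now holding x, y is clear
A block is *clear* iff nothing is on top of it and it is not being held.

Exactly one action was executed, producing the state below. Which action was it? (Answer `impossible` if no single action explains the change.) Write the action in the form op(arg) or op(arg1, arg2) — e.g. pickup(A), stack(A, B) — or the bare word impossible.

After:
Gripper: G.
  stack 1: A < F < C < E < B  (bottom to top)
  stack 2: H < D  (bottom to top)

target: towers=[A/F/C/E/B; H/D] holding=G
         pickup(G) → towers=[A/F/C/E/B; H/D] holding=G  ← match
     unstack(B, E) → towers=[A/F/C/E; G; H/D] holding=B
     unstack(D, H) → towers=[A/F/C/E/B; G; H] holding=D

pickup(G)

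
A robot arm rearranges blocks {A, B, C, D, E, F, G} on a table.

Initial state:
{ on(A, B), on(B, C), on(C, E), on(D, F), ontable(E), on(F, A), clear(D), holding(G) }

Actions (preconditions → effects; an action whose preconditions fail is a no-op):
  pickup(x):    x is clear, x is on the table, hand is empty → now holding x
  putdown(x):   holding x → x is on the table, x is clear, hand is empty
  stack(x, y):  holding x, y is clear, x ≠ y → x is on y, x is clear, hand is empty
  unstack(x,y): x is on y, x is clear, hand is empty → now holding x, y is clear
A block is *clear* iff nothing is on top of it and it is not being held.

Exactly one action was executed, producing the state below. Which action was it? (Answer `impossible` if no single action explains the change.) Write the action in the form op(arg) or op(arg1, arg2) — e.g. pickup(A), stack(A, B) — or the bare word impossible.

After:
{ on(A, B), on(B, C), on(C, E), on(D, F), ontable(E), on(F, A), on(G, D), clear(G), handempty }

target: towers=[E/C/B/A/F/D/G] holding=-
        putdown(G) → towers=[E/C/B/A/F/D; G] holding=-
       stack(G, D) → towers=[E/C/B/A/F/D/G] holding=-  ← match

stack(G, D)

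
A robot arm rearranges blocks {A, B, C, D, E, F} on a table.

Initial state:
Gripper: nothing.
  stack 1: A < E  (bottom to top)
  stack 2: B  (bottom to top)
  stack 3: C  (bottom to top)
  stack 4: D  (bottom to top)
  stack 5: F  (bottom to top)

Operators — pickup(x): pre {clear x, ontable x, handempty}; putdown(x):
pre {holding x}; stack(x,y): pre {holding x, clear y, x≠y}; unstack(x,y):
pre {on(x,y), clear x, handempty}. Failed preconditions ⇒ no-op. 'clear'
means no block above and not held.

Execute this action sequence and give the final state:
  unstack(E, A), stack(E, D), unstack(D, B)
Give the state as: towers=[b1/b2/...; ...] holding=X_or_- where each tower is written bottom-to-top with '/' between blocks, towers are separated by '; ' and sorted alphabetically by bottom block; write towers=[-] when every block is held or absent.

towers=[A; B; C; D/E; F] holding=-

step 1 (unstack(E, A)): towers=[A; B; C; D; F] holding=E
step 2 (stack(E, D)): towers=[A; B; C; D/E; F] holding=-
step 3 (unstack(D, B)) [no-op]: towers=[A; B; C; D/E; F] holding=-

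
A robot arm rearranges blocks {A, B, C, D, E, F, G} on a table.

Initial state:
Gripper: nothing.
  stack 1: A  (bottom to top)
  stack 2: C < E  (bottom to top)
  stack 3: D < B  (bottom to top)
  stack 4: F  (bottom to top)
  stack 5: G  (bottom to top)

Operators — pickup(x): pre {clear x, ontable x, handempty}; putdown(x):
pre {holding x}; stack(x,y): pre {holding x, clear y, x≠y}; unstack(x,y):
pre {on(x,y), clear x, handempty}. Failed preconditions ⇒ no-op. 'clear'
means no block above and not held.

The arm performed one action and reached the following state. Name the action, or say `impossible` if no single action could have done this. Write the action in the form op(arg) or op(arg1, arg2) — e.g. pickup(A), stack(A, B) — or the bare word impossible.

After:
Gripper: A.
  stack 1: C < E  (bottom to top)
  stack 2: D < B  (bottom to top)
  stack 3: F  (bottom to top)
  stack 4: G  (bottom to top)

pickup(A)

target: towers=[C/E; D/B; F; G] holding=A
     unstack(B, D) → towers=[A; C/E; D; F; G] holding=B
         pickup(F) → towers=[A; C/E; D/B; G] holding=F
         pickup(G) → towers=[A; C/E; D/B; F] holding=G
         pickup(A) → towers=[C/E; D/B; F; G] holding=A  ← match
     unstack(E, C) → towers=[A; C; D/B; F; G] holding=E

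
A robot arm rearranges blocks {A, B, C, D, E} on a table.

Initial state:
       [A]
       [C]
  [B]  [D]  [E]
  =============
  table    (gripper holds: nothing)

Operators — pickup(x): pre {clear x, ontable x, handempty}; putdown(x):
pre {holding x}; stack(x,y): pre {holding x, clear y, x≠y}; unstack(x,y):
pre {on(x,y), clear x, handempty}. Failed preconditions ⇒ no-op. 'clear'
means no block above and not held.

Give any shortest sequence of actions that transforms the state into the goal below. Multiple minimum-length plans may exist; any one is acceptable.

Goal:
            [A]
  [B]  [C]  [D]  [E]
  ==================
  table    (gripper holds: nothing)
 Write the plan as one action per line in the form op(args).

step 1 (unstack(A, C)): towers=[B; D/C; E] holding=A
step 2 (putdown(A)): towers=[A; B; D/C; E] holding=-
step 3 (unstack(C, D)): towers=[A; B; D; E] holding=C
step 4 (putdown(C)): towers=[A; B; C; D; E] holding=-
step 5 (pickup(A)): towers=[B; C; D; E] holding=A
step 6 (stack(A, D)): towers=[B; C; D/A; E] holding=-
goal check: towers=[B; C; D/A; E] holding=- — reached (length 6, optimal by BFS)

unstack(A, C)
putdown(A)
unstack(C, D)
putdown(C)
pickup(A)
stack(A, D)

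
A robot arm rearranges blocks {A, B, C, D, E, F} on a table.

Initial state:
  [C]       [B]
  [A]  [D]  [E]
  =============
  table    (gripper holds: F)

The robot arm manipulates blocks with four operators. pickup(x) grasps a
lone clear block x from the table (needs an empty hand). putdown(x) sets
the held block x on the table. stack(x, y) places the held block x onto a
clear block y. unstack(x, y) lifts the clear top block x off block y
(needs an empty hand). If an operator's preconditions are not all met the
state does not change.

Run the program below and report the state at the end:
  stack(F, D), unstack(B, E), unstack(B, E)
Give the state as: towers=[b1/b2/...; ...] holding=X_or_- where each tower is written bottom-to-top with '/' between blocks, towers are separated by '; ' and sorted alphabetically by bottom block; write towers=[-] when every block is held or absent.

towers=[A/C; D/F; E] holding=B

step 1 (stack(F, D)): towers=[A/C; D/F; E/B] holding=-
step 2 (unstack(B, E)): towers=[A/C; D/F; E] holding=B
step 3 (unstack(B, E)) [no-op]: towers=[A/C; D/F; E] holding=B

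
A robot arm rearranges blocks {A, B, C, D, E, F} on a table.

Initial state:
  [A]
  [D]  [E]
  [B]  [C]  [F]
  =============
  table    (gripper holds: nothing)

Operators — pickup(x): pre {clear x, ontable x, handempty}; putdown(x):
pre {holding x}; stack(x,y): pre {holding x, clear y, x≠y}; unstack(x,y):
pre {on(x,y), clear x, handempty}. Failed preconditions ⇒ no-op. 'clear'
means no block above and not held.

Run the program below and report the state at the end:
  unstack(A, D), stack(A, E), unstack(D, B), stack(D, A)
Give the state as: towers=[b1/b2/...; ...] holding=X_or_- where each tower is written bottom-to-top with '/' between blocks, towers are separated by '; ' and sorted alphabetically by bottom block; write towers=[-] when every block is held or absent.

towers=[B; C/E/A/D; F] holding=-

step 1 (unstack(A, D)): towers=[B/D; C/E; F] holding=A
step 2 (stack(A, E)): towers=[B/D; C/E/A; F] holding=-
step 3 (unstack(D, B)): towers=[B; C/E/A; F] holding=D
step 4 (stack(D, A)): towers=[B; C/E/A/D; F] holding=-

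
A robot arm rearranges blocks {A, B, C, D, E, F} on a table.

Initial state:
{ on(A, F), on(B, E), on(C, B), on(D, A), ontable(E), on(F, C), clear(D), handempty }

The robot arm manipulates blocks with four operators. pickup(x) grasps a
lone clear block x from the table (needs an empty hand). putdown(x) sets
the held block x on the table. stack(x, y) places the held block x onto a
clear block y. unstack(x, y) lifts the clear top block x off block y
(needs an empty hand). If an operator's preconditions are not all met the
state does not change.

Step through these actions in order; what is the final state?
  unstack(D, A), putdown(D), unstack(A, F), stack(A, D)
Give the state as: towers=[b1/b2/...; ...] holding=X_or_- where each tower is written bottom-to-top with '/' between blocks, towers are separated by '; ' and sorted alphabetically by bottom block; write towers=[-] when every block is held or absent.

step 1 (unstack(D, A)): towers=[E/B/C/F/A] holding=D
step 2 (putdown(D)): towers=[D; E/B/C/F/A] holding=-
step 3 (unstack(A, F)): towers=[D; E/B/C/F] holding=A
step 4 (stack(A, D)): towers=[D/A; E/B/C/F] holding=-

towers=[D/A; E/B/C/F] holding=-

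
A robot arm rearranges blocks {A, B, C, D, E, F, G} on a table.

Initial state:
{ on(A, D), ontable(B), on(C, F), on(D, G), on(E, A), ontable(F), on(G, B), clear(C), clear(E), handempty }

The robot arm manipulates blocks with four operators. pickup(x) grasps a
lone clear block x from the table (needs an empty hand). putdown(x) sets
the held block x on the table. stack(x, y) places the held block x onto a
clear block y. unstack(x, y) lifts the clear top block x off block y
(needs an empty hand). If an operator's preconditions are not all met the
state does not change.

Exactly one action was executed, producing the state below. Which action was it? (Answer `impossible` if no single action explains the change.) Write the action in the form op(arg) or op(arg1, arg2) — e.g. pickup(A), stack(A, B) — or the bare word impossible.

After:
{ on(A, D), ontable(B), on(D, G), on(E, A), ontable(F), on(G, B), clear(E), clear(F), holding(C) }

unstack(C, F)

target: towers=[B/G/D/A/E; F] holding=C
     unstack(E, A) → towers=[B/G/D/A; F/C] holding=E
     unstack(C, F) → towers=[B/G/D/A/E; F] holding=C  ← match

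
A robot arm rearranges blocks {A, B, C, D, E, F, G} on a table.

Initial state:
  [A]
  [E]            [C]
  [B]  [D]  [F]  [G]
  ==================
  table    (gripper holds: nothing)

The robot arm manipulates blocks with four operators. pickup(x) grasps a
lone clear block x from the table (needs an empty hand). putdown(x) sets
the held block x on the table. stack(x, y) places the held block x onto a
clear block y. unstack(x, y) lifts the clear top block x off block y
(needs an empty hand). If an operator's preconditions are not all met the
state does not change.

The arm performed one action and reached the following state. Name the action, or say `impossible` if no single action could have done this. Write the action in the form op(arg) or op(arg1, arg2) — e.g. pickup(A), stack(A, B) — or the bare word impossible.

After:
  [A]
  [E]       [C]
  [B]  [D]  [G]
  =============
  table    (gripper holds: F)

pickup(F)

target: towers=[B/E/A; D; G/C] holding=F
         pickup(F) → towers=[B/E/A; D; G/C] holding=F  ← match
         pickup(D) → towers=[B/E/A; F; G/C] holding=D
     unstack(A, E) → towers=[B/E; D; F; G/C] holding=A
     unstack(C, G) → towers=[B/E/A; D; F; G] holding=C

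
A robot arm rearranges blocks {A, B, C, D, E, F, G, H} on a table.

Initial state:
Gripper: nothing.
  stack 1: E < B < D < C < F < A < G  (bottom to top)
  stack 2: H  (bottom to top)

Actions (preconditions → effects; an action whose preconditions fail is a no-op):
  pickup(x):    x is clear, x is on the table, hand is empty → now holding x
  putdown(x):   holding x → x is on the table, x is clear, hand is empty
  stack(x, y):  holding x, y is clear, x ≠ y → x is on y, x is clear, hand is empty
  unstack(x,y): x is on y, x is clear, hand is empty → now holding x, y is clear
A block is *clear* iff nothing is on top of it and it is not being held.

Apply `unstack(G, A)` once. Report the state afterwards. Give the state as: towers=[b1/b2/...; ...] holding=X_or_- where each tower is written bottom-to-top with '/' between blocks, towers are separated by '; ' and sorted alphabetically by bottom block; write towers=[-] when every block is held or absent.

before: towers=[E/B/D/C/F/A/G; H] holding=-
pre[unstack(G, A)]: on(G,A) yes, clear(G) yes, handempty yes
all met → apply unstack(G, A)
after:  towers=[E/B/D/C/F/A; H] holding=G

towers=[E/B/D/C/F/A; H] holding=G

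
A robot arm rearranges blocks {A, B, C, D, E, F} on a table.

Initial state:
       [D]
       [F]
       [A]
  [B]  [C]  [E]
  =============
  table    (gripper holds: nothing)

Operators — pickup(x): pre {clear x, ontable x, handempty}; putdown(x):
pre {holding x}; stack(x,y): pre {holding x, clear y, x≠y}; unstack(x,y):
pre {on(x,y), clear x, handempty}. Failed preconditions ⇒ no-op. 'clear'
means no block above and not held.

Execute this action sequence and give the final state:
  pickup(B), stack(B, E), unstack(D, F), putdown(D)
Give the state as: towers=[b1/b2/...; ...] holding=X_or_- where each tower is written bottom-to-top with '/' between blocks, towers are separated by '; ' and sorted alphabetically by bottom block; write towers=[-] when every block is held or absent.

step 1 (pickup(B)): towers=[C/A/F/D; E] holding=B
step 2 (stack(B, E)): towers=[C/A/F/D; E/B] holding=-
step 3 (unstack(D, F)): towers=[C/A/F; E/B] holding=D
step 4 (putdown(D)): towers=[C/A/F; D; E/B] holding=-

towers=[C/A/F; D; E/B] holding=-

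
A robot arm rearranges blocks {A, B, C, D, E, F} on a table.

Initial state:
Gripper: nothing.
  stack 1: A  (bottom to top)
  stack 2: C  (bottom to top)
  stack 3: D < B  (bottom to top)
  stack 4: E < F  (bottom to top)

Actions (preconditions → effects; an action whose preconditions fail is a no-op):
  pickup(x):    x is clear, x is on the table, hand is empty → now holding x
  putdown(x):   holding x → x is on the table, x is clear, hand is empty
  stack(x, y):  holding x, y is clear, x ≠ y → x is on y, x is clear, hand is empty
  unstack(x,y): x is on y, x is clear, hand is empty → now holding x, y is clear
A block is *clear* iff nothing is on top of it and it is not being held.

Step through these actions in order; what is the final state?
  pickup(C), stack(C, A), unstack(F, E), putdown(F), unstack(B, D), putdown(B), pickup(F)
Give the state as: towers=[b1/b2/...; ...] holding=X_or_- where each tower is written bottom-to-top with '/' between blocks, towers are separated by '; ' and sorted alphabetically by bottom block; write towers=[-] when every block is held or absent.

step 1 (pickup(C)): towers=[A; D/B; E/F] holding=C
step 2 (stack(C, A)): towers=[A/C; D/B; E/F] holding=-
step 3 (unstack(F, E)): towers=[A/C; D/B; E] holding=F
step 4 (putdown(F)): towers=[A/C; D/B; E; F] holding=-
step 5 (unstack(B, D)): towers=[A/C; D; E; F] holding=B
step 6 (putdown(B)): towers=[A/C; B; D; E; F] holding=-
step 7 (pickup(F)): towers=[A/C; B; D; E] holding=F

towers=[A/C; B; D; E] holding=F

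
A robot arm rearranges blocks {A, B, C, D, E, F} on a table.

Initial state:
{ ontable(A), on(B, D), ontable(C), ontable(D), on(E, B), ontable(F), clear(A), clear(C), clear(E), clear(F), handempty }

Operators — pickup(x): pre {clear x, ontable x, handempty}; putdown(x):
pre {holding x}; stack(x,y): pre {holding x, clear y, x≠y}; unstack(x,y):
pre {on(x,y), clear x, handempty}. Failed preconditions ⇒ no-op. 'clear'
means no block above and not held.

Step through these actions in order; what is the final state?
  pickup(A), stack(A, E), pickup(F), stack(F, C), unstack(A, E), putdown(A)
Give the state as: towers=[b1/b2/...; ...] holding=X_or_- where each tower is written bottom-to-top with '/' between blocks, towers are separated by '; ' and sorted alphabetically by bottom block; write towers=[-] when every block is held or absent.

towers=[A; C/F; D/B/E] holding=-

step 1 (pickup(A)): towers=[C; D/B/E; F] holding=A
step 2 (stack(A, E)): towers=[C; D/B/E/A; F] holding=-
step 3 (pickup(F)): towers=[C; D/B/E/A] holding=F
step 4 (stack(F, C)): towers=[C/F; D/B/E/A] holding=-
step 5 (unstack(A, E)): towers=[C/F; D/B/E] holding=A
step 6 (putdown(A)): towers=[A; C/F; D/B/E] holding=-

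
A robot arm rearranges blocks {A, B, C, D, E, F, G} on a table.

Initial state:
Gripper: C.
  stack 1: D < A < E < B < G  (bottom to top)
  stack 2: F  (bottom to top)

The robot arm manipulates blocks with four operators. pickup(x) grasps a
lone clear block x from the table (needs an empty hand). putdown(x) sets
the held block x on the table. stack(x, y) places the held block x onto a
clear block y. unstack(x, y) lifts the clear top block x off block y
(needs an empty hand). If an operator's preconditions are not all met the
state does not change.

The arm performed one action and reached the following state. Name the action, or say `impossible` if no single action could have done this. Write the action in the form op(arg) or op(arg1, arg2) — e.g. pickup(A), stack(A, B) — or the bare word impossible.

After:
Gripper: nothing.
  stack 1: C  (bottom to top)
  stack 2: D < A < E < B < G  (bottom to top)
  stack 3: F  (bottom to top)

target: towers=[C; D/A/E/B/G; F] holding=-
        putdown(C) → towers=[C; D/A/E/B/G; F] holding=-  ← match
       stack(C, F) → towers=[D/A/E/B/G; F/C] holding=-
       stack(C, G) → towers=[D/A/E/B/G/C; F] holding=-

putdown(C)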